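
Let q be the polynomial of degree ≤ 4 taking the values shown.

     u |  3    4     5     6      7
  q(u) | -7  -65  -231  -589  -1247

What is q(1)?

1

Forward differences of the values at u = 3, 4, 5, 6, 7:
  q  : -7  -65  -231  -589  -1247
  Δ  : -58  -166  -358  -658
  Δ^2: -108  -192  -300
  Δ^3: -84  -108
  Δ^4: -24
The fourth differences are constant, confirming degree 4.
Interpolating (Newton forward form) and evaluating at u = 1 gives q(1) = 1.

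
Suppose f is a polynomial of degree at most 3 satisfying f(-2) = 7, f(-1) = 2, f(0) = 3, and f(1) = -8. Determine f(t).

Write f(t) = at^3 + bt^2 + ct + d. Substituting each data point gives a linear system:
  -8a + 4b - 2c + d = 7
  -a + b - c + d = 2
  d = 3
  a + b + c + d = -8
Solving the system yields a = -3, b = -6, c = -2, d = 3.
So f(t) = -3t^3 - 6t^2 - 2t + 3.
Check: f(0) = 3. ✓

f(t) = -3t^3 - 6t^2 - 2t + 3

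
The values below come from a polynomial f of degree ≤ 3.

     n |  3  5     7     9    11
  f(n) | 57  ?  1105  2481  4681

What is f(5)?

The 4 known points determine the degree-3 polynomial uniquely.
Write f(n) = an^3 + bn^2 + cn + d. Substituting each data point gives a linear system:
  27a + 9b + 3c + d = 57
  343a + 49b + 7c + d = 1105
  729a + 81b + 9c + d = 2481
  1331a + 121b + 11c + d = 4681
Solving the system yields a = 4, b = -5, c = -4, d = 6.
So f(n) = 4n³ - 5n² - 4n + 6.
Then f(5) = 361.

361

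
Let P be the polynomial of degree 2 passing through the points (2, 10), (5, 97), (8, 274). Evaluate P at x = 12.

Write P(x) = ax^2 + bx + c. Substituting each data point gives a linear system:
  4a + 2b + c = 10
  25a + 5b + c = 97
  64a + 8b + c = 274
Solving the system yields a = 5, b = -6, c = 2.
So P(x) = 5x^2 - 6x + 2.
Then P(12) = 650.

650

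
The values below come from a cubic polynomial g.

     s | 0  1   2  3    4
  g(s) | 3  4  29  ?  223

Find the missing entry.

On equispaced nodes a degree-3 polynomial has vanishing fourth forward difference, so
  g(0) - 4·g(1) + 6·g(2) - 4·g(3) + g(4) = 0.
Substituting the known values and solving for g(3):
  -4·g(3) = -384
  g(3) = 96.

96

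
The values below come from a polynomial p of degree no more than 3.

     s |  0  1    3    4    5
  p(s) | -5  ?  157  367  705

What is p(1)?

The 4 known points determine the degree-3 polynomial uniquely.
Write p(s) = as^3 + bs^2 + cs + d. Substituting each data point gives a linear system:
  d = -5
  27a + 9b + 3c + d = 157
  64a + 16b + 4c + d = 367
  125a + 25b + 5c + d = 705
Solving the system yields a = 5, b = 4, c = -3, d = -5.
So p(s) = 5s³ + 4s² - 3s - 5.
Then p(1) = 1.

1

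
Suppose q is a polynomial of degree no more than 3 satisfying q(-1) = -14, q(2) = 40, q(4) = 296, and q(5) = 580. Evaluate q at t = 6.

Using the Lagrange interpolation formula with nodes -1, 2, 4, 5:
  L_0(t) = (t - 2)(t - 4)(t - 5) / -90
  L_1(t) = (t + 1)(t - 4)(t - 5) / 18
  L_2(t) = (t + 1)(t - 2)(t - 5) / -10
  L_3(t) = (t + 1)(t - 2)(t - 4) / 18
Then q(t) = -14·L_0(t) + 40·L_1(t) + 296·L_2(t) + 580·L_3(t).
Expanding and collecting terms gives q(t) = 5t^3 - 3t^2 + 6t.
Evaluating at t = 6: q(6) = 1008.

1008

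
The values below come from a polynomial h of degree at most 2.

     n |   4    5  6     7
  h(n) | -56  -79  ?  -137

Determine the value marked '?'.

The 3 known points determine the degree-2 polynomial uniquely.
Write h(n) = an^2 + bn + c. Substituting each data point gives a linear system:
  16a + 4b + c = -56
  25a + 5b + c = -79
  49a + 7b + c = -137
Solving the system yields a = -2, b = -5, c = -4.
So h(n) = -2n² - 5n - 4.
Then h(6) = -106.

-106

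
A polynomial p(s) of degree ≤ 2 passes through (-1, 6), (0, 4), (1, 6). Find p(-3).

Forward differences of the values at s = -1, 0, 1:
  p  : 6  4  6
  Δ  : -2  2
  Δ^2: 4
The second differences are constant, confirming degree 2.
Interpolating (Newton forward form) and evaluating at s = -3 gives p(-3) = 22.

22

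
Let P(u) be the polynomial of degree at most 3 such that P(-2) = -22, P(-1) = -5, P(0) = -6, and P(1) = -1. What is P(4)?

290

Write P(u) = au^3 + bu^2 + cu + d. Substituting each data point gives a linear system:
  -8a + 4b - 2c + d = -22
  -a + b - c + d = -5
  d = -6
  a + b + c + d = -1
Solving the system yields a = 4, b = 3, c = -2, d = -6.
So P(u) = 4u³ + 3u² - 2u - 6.
Then P(4) = 290.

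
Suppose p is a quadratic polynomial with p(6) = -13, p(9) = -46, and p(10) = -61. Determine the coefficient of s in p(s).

4

Write p(s) = as^2 + bs + c. Substituting each data point gives a linear system:
  36a + 6b + c = -13
  81a + 9b + c = -46
  100a + 10b + c = -61
Solving the system yields a = -1, b = 4, c = -1.
So p(s) = -s² + 4s - 1.
The coefficient of s is 4.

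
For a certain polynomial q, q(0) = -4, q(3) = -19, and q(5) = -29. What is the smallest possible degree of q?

Divided differences on the nodes 0, 3, 5:
  order 0: -4  -19  -29
  order 1: -5  -5
  order 2: 0
The order-1 divided differences are all -5 (nonzero) and every higher order vanishes, so the data lies on a polynomial of degree exactly 1.

1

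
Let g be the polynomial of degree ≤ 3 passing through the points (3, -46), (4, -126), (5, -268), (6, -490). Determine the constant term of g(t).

2

Write g(t) = at^3 + bt^2 + ct + d. Substituting each data point gives a linear system:
  27a + 9b + 3c + d = -46
  64a + 16b + 4c + d = -126
  125a + 25b + 5c + d = -268
  216a + 36b + 6c + d = -490
Solving the system yields a = -3, b = 5, c = -4, d = 2.
So g(t) = -3t^3 + 5t^2 - 4t + 2.
The constant term is 2.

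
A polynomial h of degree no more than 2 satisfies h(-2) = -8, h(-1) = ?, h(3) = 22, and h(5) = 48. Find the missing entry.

-6

The 3 known points determine the degree-2 polynomial uniquely.
Write h(t) = at^2 + bt + c. Substituting each data point gives a linear system:
  4a - 2b + c = -8
  9a + 3b + c = 22
  25a + 5b + c = 48
Solving the system yields a = 1, b = 5, c = -2.
So h(t) = t^2 + 5t - 2.
Then h(-1) = -6.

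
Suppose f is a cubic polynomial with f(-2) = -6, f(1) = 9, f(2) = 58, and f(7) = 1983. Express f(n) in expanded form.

f(n) = 5n^3 + 6n^2 - 4n + 2

Using the Lagrange interpolation formula with nodes -2, 1, 2, 7:
  L_0(n) = (n - 1)(n - 2)(n - 7) / -108
  L_1(n) = (n + 2)(n - 2)(n - 7) / 18
  L_2(n) = (n + 2)(n - 1)(n - 7) / -20
  L_3(n) = (n + 2)(n - 1)(n - 2) / 270
Then f(n) = -6·L_0(n) + 9·L_1(n) + 58·L_2(n) + 1983·L_3(n).
Expanding and collecting terms gives f(n) = 5n^3 + 6n^2 - 4n + 2.
Check: f(7) = 1983. ✓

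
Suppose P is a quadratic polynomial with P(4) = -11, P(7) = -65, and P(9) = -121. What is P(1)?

Using the Lagrange interpolation formula with nodes 4, 7, 9:
  L_0(t) = (t - 7)(t - 9) / 15
  L_1(t) = (t - 4)(t - 9) / -6
  L_2(t) = (t - 4)(t - 7) / 10
Then P(t) = -11·L_0(t) - 65·L_1(t) - 121·L_2(t).
Expanding and collecting terms gives P(t) = -2t² + 4t + 5.
Evaluating at t = 1: P(1) = 7.

7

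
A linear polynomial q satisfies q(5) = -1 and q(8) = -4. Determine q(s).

Write q(s) = as + b. Substituting each data point gives a linear system:
  5a + b = -1
  8a + b = -4
Solving the system yields a = -1, b = 4.
So q(s) = -s + 4.
Check: q(5) = -1. ✓

q(s) = -s + 4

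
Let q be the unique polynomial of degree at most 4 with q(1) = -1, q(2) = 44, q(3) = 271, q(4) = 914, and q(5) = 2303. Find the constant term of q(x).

Write q(x) = ax^4 + bx^3 + cx^2 + dx + e. Substituting each data point gives a linear system:
  a + b + c + d + e = -1
  16a + 8b + 4c + 2d + e = 44
  81a + 27b + 9c + 3d + e = 271
  256a + 64b + 16c + 4d + e = 914
  625a + 125b + 25c + 5d + e = 2303
Solving the system yields a = 4, b = -1, c = -3, d = 1, e = -2.
So q(x) = 4x^4 - x^3 - 3x^2 + x - 2.
The constant term is -2.

-2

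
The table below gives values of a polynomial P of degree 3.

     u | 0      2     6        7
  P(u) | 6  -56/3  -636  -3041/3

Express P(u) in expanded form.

Using the Lagrange interpolation formula with nodes 0, 2, 6, 7:
  L_0(u) = (u - 2)(u - 6)(u - 7) / -84
  L_1(u) = u(u - 6)(u - 7) / 40
  L_2(u) = u(u - 2)(u - 7) / -24
  L_3(u) = u(u - 2)(u - 6) / 35
Then P(u) = 6·L_0(u) - 56/3·L_1(u) - 636·L_2(u) - 3041/3·L_3(u).
Expanding and collecting terms gives P(u) = -3u^3 + (1/3)u^2 - u + 6.
Check: P(0) = 6. ✓

P(u) = -3u^3 + (1/3)u^2 - u + 6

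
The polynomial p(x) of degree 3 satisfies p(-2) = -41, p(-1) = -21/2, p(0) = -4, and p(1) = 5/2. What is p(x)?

p(x) = 4x^3 + (5/2)x - 4

Write p(x) = ax^3 + bx^2 + cx + d. Substituting each data point gives a linear system:
  -8a + 4b - 2c + d = -41
  -a + b - c + d = -21/2
  d = -4
  a + b + c + d = 5/2
Solving the system yields a = 4, b = 0, c = 5/2, d = -4.
So p(x) = 4x^3 + (5/2)x - 4.
Check: p(-1) = -21/2. ✓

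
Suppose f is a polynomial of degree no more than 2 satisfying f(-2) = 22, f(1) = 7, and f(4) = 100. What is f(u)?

f(u) = 6u^2 + u

Using the Lagrange interpolation formula with nodes -2, 1, 4:
  L_0(u) = (u - 1)(u - 4) / 18
  L_1(u) = (u + 2)(u - 4) / -9
  L_2(u) = (u + 2)(u - 1) / 18
Then f(u) = 22·L_0(u) + 7·L_1(u) + 100·L_2(u).
Expanding and collecting terms gives f(u) = 6u^2 + u.
Check: f(4) = 100. ✓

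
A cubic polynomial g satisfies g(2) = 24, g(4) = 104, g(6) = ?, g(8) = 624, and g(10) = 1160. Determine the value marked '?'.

The 4 known points determine the degree-3 polynomial uniquely.
Write g(s) = as^3 + bs^2 + cs + d. Substituting each data point gives a linear system:
  8a + 4b + 2c + d = 24
  64a + 16b + 4c + d = 104
  512a + 64b + 8c + d = 624
  1000a + 100b + 10c + d = 1160
Solving the system yields a = 1, b = 1, c = 6, d = 0.
So g(s) = s³ + s² + 6s.
Then g(6) = 288.

288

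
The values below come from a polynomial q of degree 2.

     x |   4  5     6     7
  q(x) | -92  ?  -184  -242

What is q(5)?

-134

The 3 known points determine the degree-2 polynomial uniquely.
Write q(x) = ax^2 + bx + c. Substituting each data point gives a linear system:
  16a + 4b + c = -92
  36a + 6b + c = -184
  49a + 7b + c = -242
Solving the system yields a = -4, b = -6, c = -4.
So q(x) = -4x² - 6x - 4.
Then q(5) = -134.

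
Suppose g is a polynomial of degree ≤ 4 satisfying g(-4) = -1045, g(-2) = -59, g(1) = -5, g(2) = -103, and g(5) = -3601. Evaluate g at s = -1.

-7

Write g(s) = as^4 + bs^3 + cs^2 + ds + e. Substituting each data point gives a linear system:
  256a - 64b + 16c - 4d + e = -1045
  16a - 8b + 4c - 2d + e = -59
  a + b + c + d + e = -5
  16a + 8b + 4c + 2d + e = -103
  625a + 125b + 25c + 5d + e = -3601
Solving the system yields a = -5, b = -4, c = 0, d = 5, e = -1.
So g(s) = -5s⁴ - 4s³ + 5s - 1.
Then g(-1) = -7.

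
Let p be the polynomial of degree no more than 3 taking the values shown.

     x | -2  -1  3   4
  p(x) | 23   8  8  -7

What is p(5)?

-40

Using the Lagrange interpolation formula with nodes -2, -1, 3, 4:
  L_0(x) = (x + 1)(x - 3)(x - 4) / -30
  L_1(x) = (x + 2)(x - 3)(x - 4) / 20
  L_2(x) = (x + 2)(x + 1)(x - 4) / -20
  L_3(x) = (x + 2)(x + 1)(x - 3) / 30
Then p(x) = 23·L_0(x) + 8·L_1(x) + 8·L_2(x) - 7·L_3(x).
Expanding and collecting terms gives p(x) = -x^3 + 3x^2 + x + 5.
Evaluating at x = 5: p(5) = -40.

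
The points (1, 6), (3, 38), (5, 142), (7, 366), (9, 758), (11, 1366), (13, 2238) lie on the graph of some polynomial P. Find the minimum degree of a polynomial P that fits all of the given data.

Forward differences of the values at s = 1, 3, 5, 7, 9, 11, 13:
  P  : 6  38  142  366  758  1366  2238
  Δ  : 32  104  224  392  608  872
  Δ^2: 72  120  168  216  264
  Δ^3: 48  48  48  48
  Δ^4: 0  0  0
  Δ^5: 0  0
  Δ^6: 0
The third differences are constant (48) and nonzero, while all higher differences vanish, so the minimal degree is 3.

3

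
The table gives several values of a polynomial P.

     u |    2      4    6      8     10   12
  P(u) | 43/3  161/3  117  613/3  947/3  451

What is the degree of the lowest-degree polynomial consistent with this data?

2

Forward differences of the values at u = 2, 4, 6, 8, 10, 12:
  P  : 43/3  161/3  117  613/3  947/3  451
  Δ  : 118/3  190/3  262/3  334/3  406/3
  Δ^2: 24  24  24  24
  Δ^3: 0  0  0
  Δ^4: 0  0
  Δ^5: 0
The second differences are constant (24) and nonzero, while all higher differences vanish, so the minimal degree is 2.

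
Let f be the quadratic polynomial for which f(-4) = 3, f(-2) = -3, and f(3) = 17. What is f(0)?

Using the Lagrange interpolation formula with nodes -4, -2, 3:
  L_0(s) = (s + 2)(s - 3) / 14
  L_1(s) = (s + 4)(s - 3) / -10
  L_2(s) = (s + 4)(s + 2) / 35
Then f(s) = 3·L_0(s) - 3·L_1(s) + 17·L_2(s).
Expanding and collecting terms gives f(s) = s^2 + 3s - 1.
Evaluating at s = 0: f(0) = -1.

-1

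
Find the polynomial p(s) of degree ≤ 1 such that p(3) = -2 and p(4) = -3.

Using the Lagrange interpolation formula with nodes 3, 4:
  L_0(s) = (s - 4) / -1
  L_1(s) = (s - 3) / 1
Then p(s) = -2·L_0(s) - 3·L_1(s).
Expanding and collecting terms gives p(s) = -s + 1.
Check: p(3) = -2. ✓

p(s) = -s + 1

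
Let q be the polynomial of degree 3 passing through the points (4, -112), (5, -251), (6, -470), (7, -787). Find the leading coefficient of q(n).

-3

Write q(n) = an^3 + bn^2 + cn + d. Substituting each data point gives a linear system:
  64a + 16b + 4c + d = -112
  125a + 25b + 5c + d = -251
  216a + 36b + 6c + d = -470
  343a + 49b + 7c + d = -787
Solving the system yields a = -3, b = 5, c = -1, d = 4.
So q(n) = -3n^3 + 5n^2 - n + 4.
The leading coefficient is -3.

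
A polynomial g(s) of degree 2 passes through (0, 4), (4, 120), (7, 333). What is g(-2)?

Using the Lagrange interpolation formula with nodes 0, 4, 7:
  L_0(s) = (s - 4)(s - 7) / 28
  L_1(s) = s(s - 7) / -12
  L_2(s) = s(s - 4) / 21
Then g(s) = 4·L_0(s) + 120·L_1(s) + 333·L_2(s).
Expanding and collecting terms gives g(s) = 6s^2 + 5s + 4.
Evaluating at s = -2: g(-2) = 18.

18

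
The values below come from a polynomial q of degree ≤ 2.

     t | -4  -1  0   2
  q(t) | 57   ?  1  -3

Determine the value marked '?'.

9

The 3 known points determine the degree-2 polynomial uniquely.
Write q(t) = at^2 + bt + c. Substituting each data point gives a linear system:
  16a - 4b + c = 57
  c = 1
  4a + 2b + c = -3
Solving the system yields a = 2, b = -6, c = 1.
So q(t) = 2t^2 - 6t + 1.
Then q(-1) = 9.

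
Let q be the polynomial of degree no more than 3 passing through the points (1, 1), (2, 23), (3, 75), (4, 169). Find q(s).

q(s) = 2s^3 + 3s^2 - s - 3

Write q(s) = as^3 + bs^2 + cs + d. Substituting each data point gives a linear system:
  a + b + c + d = 1
  8a + 4b + 2c + d = 23
  27a + 9b + 3c + d = 75
  64a + 16b + 4c + d = 169
Solving the system yields a = 2, b = 3, c = -1, d = -3.
So q(s) = 2s^3 + 3s^2 - s - 3.
Check: q(1) = 1. ✓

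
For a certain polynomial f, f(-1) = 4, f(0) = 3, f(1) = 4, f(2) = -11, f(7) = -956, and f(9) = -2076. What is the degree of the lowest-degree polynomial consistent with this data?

3

Divided differences on the nodes -1, 0, 1, 2, 7, 9:
  order 0: 4  3  4  -11  -956  -2076
  order 1: -1  1  -15  -189  -560
  order 2: 1  -8  -29  -53
  order 3: -3  -3  -3
  order 4: 0  0
  order 5: 0
The order-3 divided differences are all -3 (nonzero) and every higher order vanishes, so the data lies on a polynomial of degree exactly 3.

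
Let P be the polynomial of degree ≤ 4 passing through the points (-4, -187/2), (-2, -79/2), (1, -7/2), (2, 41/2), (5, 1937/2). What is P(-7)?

1481/2

Write P(x) = ax^4 + bx^3 + cx^2 + dx + e. Substituting each data point gives a linear system:
  256a - 64b + 16c - 4d + e = -187/2
  16a - 8b + 4c - 2d + e = -79/2
  a + b + c + d + e = -7/2
  16a + 8b + 4c + 2d + e = 41/2
  625a + 125b + 25c + 5d + e = 1937/2
Solving the system yields a = 1, b = 4, c = -6, d = -1, e = -3/2.
So P(x) = x⁴ + 4x³ - 6x² - x - 3/2.
Then P(-7) = 1481/2.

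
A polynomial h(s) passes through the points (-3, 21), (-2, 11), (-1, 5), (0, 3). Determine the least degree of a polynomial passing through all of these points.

Forward differences of the values at s = -3, -2, -1, 0:
  h  : 21  11  5  3
  Δ  : -10  -6  -2
  Δ^2: 4  4
  Δ^3: 0
The second differences are constant (4) and nonzero, while all higher differences vanish, so the minimal degree is 2.

2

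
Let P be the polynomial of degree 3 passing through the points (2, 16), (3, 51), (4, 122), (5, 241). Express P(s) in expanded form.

P(s) = 2s^3 - 3s + 6

Write P(s) = as^3 + bs^2 + cs + d. Substituting each data point gives a linear system:
  8a + 4b + 2c + d = 16
  27a + 9b + 3c + d = 51
  64a + 16b + 4c + d = 122
  125a + 25b + 5c + d = 241
Solving the system yields a = 2, b = 0, c = -3, d = 6.
So P(s) = 2s³ - 3s + 6.
Check: P(2) = 16. ✓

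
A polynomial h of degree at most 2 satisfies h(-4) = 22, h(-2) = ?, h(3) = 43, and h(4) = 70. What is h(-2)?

-2

The 3 known points determine the degree-2 polynomial uniquely.
Write h(t) = at^2 + bt + c. Substituting each data point gives a linear system:
  16a - 4b + c = 22
  9a + 3b + c = 43
  16a + 4b + c = 70
Solving the system yields a = 3, b = 6, c = -2.
So h(t) = 3t^2 + 6t - 2.
Then h(-2) = -2.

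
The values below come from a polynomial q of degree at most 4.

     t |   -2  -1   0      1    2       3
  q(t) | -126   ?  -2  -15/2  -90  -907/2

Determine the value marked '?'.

The 5 known points determine the degree-4 polynomial uniquely.
Write q(t) = at^4 + bt^3 + ct^2 + dt + e. Substituting each data point gives a linear system:
  16a - 8b + 4c - 2d + e = -126
  e = -2
  a + b + c + d + e = -15/2
  16a + 8b + 4c + 2d + e = -90
  81a + 27b + 9c + 3d + e = -907/2
Solving the system yields a = -6, b = 2, c = -5/2, d = 1, e = -2.
So q(t) = -6t^4 + 2t^3 - (5/2)t^2 + t - 2.
Then q(-1) = -27/2.

-27/2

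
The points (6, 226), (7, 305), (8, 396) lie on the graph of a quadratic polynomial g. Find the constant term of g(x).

Write g(x) = ax^2 + bx + c. Substituting each data point gives a linear system:
  36a + 6b + c = 226
  49a + 7b + c = 305
  64a + 8b + c = 396
Solving the system yields a = 6, b = 1, c = 4.
So g(x) = 6x^2 + x + 4.
The constant term is 4.

4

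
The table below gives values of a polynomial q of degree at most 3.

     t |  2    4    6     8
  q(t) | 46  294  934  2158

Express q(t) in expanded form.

q(t) = 4t^3 + t^2 + 6t - 2

Using the Lagrange interpolation formula with nodes 2, 4, 6, 8:
  L_0(t) = (t - 4)(t - 6)(t - 8) / -48
  L_1(t) = (t - 2)(t - 6)(t - 8) / 16
  L_2(t) = (t - 2)(t - 4)(t - 8) / -16
  L_3(t) = (t - 2)(t - 4)(t - 6) / 48
Then q(t) = 46·L_0(t) + 294·L_1(t) + 934·L_2(t) + 2158·L_3(t).
Expanding and collecting terms gives q(t) = 4t³ + t² + 6t - 2.
Check: q(4) = 294. ✓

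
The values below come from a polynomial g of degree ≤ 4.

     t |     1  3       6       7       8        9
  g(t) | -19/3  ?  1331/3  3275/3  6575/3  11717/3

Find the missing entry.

-145/3

The 5 known points determine the degree-4 polynomial uniquely.
Write g(t) = at^4 + bt^3 + ct^2 + dt + e. Substituting each data point gives a linear system:
  a + b + c + d + e = -19/3
  1296a + 216b + 36c + 6d + e = 1331/3
  2401a + 343b + 49c + 7d + e = 3275/3
  4096a + 512b + 64c + 8d + e = 6575/3
  6561a + 729b + 81c + 9d + e = 11717/3
Solving the system yields a = 1, b = -3, c = -6, d = 2, e = -1/3.
So g(t) = t^4 - 3t^3 - 6t^2 + 2t - 1/3.
Then g(3) = -145/3.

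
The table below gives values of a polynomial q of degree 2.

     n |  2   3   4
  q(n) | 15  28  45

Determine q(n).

q(n) = 2n^2 + 3n + 1

Using the Lagrange interpolation formula with nodes 2, 3, 4:
  L_0(n) = (n - 3)(n - 4) / 2
  L_1(n) = (n - 2)(n - 4) / -1
  L_2(n) = (n - 2)(n - 3) / 2
Then q(n) = 15·L_0(n) + 28·L_1(n) + 45·L_2(n).
Expanding and collecting terms gives q(n) = 2n^2 + 3n + 1.
Check: q(2) = 15. ✓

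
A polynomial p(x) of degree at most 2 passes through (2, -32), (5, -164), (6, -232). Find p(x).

Write p(x) = ax^2 + bx + c. Substituting each data point gives a linear system:
  4a + 2b + c = -32
  25a + 5b + c = -164
  36a + 6b + c = -232
Solving the system yields a = -6, b = -2, c = -4.
So p(x) = -6x² - 2x - 4.
Check: p(6) = -232. ✓

p(x) = -6x^2 - 2x - 4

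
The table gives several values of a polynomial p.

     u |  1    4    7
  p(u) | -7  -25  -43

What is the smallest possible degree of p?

1

Forward differences of the values at u = 1, 4, 7:
  p  : -7  -25  -43
  Δ  : -18  -18
  Δ^2: 0
The first differences are constant (-18) and nonzero, while all higher differences vanish, so the minimal degree is 1.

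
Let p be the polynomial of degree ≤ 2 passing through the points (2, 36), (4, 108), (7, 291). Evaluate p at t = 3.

67

Write p(t) = at^2 + bt + c. Substituting each data point gives a linear system:
  4a + 2b + c = 36
  16a + 4b + c = 108
  49a + 7b + c = 291
Solving the system yields a = 5, b = 6, c = 4.
So p(t) = 5t^2 + 6t + 4.
Then p(3) = 67.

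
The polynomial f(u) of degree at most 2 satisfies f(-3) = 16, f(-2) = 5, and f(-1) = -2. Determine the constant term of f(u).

Write f(u) = au^2 + bu + c. Substituting each data point gives a linear system:
  9a - 3b + c = 16
  4a - 2b + c = 5
  a - b + c = -2
Solving the system yields a = 2, b = -1, c = -5.
So f(u) = 2u^2 - u - 5.
The constant term is -5.

-5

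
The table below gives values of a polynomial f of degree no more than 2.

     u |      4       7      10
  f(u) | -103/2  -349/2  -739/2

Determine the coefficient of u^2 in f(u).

-4

Write f(u) = au^2 + bu + c. Substituting each data point gives a linear system:
  16a + 4b + c = -103/2
  49a + 7b + c = -349/2
  100a + 10b + c = -739/2
Solving the system yields a = -4, b = 3, c = 1/2.
So f(u) = -4u^2 + 3u + 1/2.
The leading coefficient is -4.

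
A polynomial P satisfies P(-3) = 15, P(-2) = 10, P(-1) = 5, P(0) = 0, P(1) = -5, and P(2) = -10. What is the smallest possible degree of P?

1

Forward differences of the values at u = -3, -2, -1, 0, 1, 2:
  P  : 15  10  5  0  -5  -10
  Δ  : -5  -5  -5  -5  -5
  Δ^2: 0  0  0  0
  Δ^3: 0  0  0
  Δ^4: 0  0
  Δ^5: 0
The first differences are constant (-5) and nonzero, while all higher differences vanish, so the minimal degree is 1.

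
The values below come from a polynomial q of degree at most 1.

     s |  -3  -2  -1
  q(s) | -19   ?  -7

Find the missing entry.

On equispaced nodes a degree-1 polynomial has vanishing second forward difference, so
  q(-3) - 2·q(-2) + q(-1) = 0.
Substituting the known values and solving for q(-2):
  -2·q(-2) = 26
  q(-2) = -13.

-13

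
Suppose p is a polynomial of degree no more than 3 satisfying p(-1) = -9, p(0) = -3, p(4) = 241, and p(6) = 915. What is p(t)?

Write p(t) = at^3 + bt^2 + ct + d. Substituting each data point gives a linear system:
  -a + b - c + d = -9
  d = -3
  64a + 16b + 4c + d = 241
  216a + 36b + 6c + d = 915
Solving the system yields a = 5, b = -4, c = -3, d = -3.
So p(t) = 5t³ - 4t² - 3t - 3.
Check: p(0) = -3. ✓

p(t) = 5t^3 - 4t^2 - 3t - 3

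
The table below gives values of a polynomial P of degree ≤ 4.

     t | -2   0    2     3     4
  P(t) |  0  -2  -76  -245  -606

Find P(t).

P(t) = -t^4 - 4t^3 - 5t^2 - 3t - 2

Write P(t) = at^4 + bt^3 + ct^2 + dt + e. Substituting each data point gives a linear system:
  16a - 8b + 4c - 2d + e = 0
  e = -2
  16a + 8b + 4c + 2d + e = -76
  81a + 27b + 9c + 3d + e = -245
  256a + 64b + 16c + 4d + e = -606
Solving the system yields a = -1, b = -4, c = -5, d = -3, e = -2.
So P(t) = -t^4 - 4t^3 - 5t^2 - 3t - 2.
Check: P(4) = -606. ✓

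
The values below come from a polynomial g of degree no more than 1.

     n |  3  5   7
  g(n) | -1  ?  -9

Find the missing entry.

The 2 known points determine the degree-1 polynomial uniquely.
Write g(n) = an + b. Substituting each data point gives a linear system:
  3a + b = -1
  7a + b = -9
Solving the system yields a = -2, b = 5.
So g(n) = -2n + 5.
Then g(5) = -5.

-5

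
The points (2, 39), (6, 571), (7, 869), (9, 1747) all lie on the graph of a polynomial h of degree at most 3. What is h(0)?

Write h(x) = ax^3 + bx^2 + cx + d. Substituting each data point gives a linear system:
  8a + 4b + 2c + d = 39
  216a + 36b + 6c + d = 571
  343a + 49b + 7c + d = 869
  729a + 81b + 9c + d = 1747
Solving the system yields a = 2, b = 3, c = 5, d = 1.
So h(x) = 2x³ + 3x² + 5x + 1.
Then h(0) = 1.

1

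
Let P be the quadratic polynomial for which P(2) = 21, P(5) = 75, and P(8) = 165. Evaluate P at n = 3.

35

Write P(n) = an^2 + bn + c. Substituting each data point gives a linear system:
  4a + 2b + c = 21
  25a + 5b + c = 75
  64a + 8b + c = 165
Solving the system yields a = 2, b = 4, c = 5.
So P(n) = 2n² + 4n + 5.
Then P(3) = 35.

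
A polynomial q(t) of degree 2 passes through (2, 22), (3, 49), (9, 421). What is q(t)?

q(t) = 5t^2 + 2t - 2

Using the Lagrange interpolation formula with nodes 2, 3, 9:
  L_0(t) = (t - 3)(t - 9) / 7
  L_1(t) = (t - 2)(t - 9) / -6
  L_2(t) = (t - 2)(t - 3) / 42
Then q(t) = 22·L_0(t) + 49·L_1(t) + 421·L_2(t).
Expanding and collecting terms gives q(t) = 5t^2 + 2t - 2.
Check: q(3) = 49. ✓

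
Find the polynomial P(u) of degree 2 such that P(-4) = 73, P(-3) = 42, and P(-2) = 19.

P(u) = 4u^2 - 3u - 3

Using the Lagrange interpolation formula with nodes -4, -3, -2:
  L_0(u) = (u + 3)(u + 2) / 2
  L_1(u) = (u + 4)(u + 2) / -1
  L_2(u) = (u + 4)(u + 3) / 2
Then P(u) = 73·L_0(u) + 42·L_1(u) + 19·L_2(u).
Expanding and collecting terms gives P(u) = 4u² - 3u - 3.
Check: P(-2) = 19. ✓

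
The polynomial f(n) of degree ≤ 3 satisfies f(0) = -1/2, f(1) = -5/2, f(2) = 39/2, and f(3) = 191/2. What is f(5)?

Write f(n) = an^3 + bn^2 + cn + d. Substituting each data point gives a linear system:
  d = -1/2
  a + b + c + d = -5/2
  8a + 4b + 2c + d = 39/2
  27a + 9b + 3c + d = 191/2
Solving the system yields a = 5, b = -3, c = -4, d = -1/2.
So f(n) = 5n³ - 3n² - 4n - 1/2.
Then f(5) = 1059/2.

1059/2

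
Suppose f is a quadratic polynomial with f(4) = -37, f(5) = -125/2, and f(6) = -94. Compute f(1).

Forward differences of the values at t = 4, 5, 6:
  f  : -37  -125/2  -94
  Δ  : -51/2  -63/2
  Δ^2: -6
The second differences are constant, confirming degree 2.
Interpolating (Newton forward form) and evaluating at t = 1 gives f(1) = 7/2.

7/2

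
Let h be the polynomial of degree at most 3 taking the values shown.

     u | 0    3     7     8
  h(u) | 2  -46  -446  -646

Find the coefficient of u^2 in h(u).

Write h(u) = au^3 + bu^2 + cu + d. Substituting each data point gives a linear system:
  d = 2
  27a + 9b + 3c + d = -46
  343a + 49b + 7c + d = -446
  512a + 64b + 8c + d = -646
Solving the system yields a = -1, b = -2, c = -1, d = 2.
So h(u) = -u³ - 2u² - u + 2.
The coefficient of u^2 is -2.

-2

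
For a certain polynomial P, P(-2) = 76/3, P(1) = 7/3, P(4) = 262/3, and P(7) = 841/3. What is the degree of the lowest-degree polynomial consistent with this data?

Forward differences of the values at n = -2, 1, 4, 7:
  P  : 76/3  7/3  262/3  841/3
  Δ  : -23  85  193
  Δ^2: 108  108
  Δ^3: 0
The second differences are constant (108) and nonzero, while all higher differences vanish, so the minimal degree is 2.

2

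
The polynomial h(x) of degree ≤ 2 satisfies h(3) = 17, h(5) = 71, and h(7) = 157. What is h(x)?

Write h(x) = ax^2 + bx + c. Substituting each data point gives a linear system:
  9a + 3b + c = 17
  25a + 5b + c = 71
  49a + 7b + c = 157
Solving the system yields a = 4, b = -5, c = -4.
So h(x) = 4x^2 - 5x - 4.
Check: h(7) = 157. ✓

h(x) = 4x^2 - 5x - 4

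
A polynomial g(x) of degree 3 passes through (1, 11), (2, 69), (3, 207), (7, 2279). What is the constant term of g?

Write g(x) = ax^3 + bx^2 + cx + d. Substituting each data point gives a linear system:
  a + b + c + d = 11
  8a + 4b + 2c + d = 69
  27a + 9b + 3c + d = 207
  343a + 49b + 7c + d = 2279
Solving the system yields a = 6, b = 4, c = 4, d = -3.
So g(x) = 6x³ + 4x² + 4x - 3.
The constant term is -3.

-3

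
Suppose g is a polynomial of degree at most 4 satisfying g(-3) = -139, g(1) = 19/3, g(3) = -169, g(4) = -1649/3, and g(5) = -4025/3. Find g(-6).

-2383

Using the Lagrange interpolation formula with nodes -3, 1, 3, 4, 5:
  L_0(t) = (t - 1)(t - 3)(t - 4)(t - 5) / 1344
  L_1(t) = (t + 3)(t - 3)(t - 4)(t - 5) / -96
  L_2(t) = (t + 3)(t - 1)(t - 4)(t - 5) / 24
  L_3(t) = (t + 3)(t - 1)(t - 3)(t - 5) / -21
  L_4(t) = (t + 3)(t - 1)(t - 3)(t - 4) / 64
Then g(t) = -139·L_0(t) + 19/3·L_1(t) - 169·L_2(t) - 1649/3·L_3(t) - 4025/3·L_4(t).
Expanding and collecting terms gives g(t) = -2t⁴ - t³ + (1/3)t² + 4t + 5.
Evaluating at t = -6: g(-6) = -2383.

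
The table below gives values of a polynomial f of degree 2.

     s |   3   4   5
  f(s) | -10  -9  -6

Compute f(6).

Forward differences of the values at s = 3, 4, 5:
  f  : -10  -9  -6
  Δ  : 1  3
  Δ^2: 2
The second differences are constant, confirming degree 2.
Interpolating (Newton forward form) and evaluating at s = 6 gives f(6) = -1.

-1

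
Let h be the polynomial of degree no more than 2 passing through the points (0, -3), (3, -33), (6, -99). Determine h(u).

h(u) = -2u^2 - 4u - 3

Using the Lagrange interpolation formula with nodes 0, 3, 6:
  L_0(u) = (u - 3)(u - 6) / 18
  L_1(u) = u(u - 6) / -9
  L_2(u) = u(u - 3) / 18
Then h(u) = -3·L_0(u) - 33·L_1(u) - 99·L_2(u).
Expanding and collecting terms gives h(u) = -2u^2 - 4u - 3.
Check: h(0) = -3. ✓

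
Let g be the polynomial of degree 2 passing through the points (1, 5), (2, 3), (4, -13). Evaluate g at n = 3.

Write g(n) = an^2 + bn + c. Substituting each data point gives a linear system:
  a + b + c = 5
  4a + 2b + c = 3
  16a + 4b + c = -13
Solving the system yields a = -2, b = 4, c = 3.
So g(n) = -2n^2 + 4n + 3.
Then g(3) = -3.

-3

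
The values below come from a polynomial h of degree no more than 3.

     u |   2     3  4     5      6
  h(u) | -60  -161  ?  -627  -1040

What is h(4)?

-342

On equispaced nodes a degree-3 polynomial has vanishing fourth forward difference, so
  h(2) - 4·h(3) + 6·h(4) - 4·h(5) + h(6) = 0.
Substituting the known values and solving for h(4):
  6·h(4) = -2052
  h(4) = -342.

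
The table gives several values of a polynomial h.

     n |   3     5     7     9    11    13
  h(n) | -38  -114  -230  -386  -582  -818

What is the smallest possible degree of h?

2

Forward differences of the values at n = 3, 5, 7, 9, 11, 13:
  h  : -38  -114  -230  -386  -582  -818
  Δ  : -76  -116  -156  -196  -236
  Δ^2: -40  -40  -40  -40
  Δ^3: 0  0  0
  Δ^4: 0  0
  Δ^5: 0
The second differences are constant (-40) and nonzero, while all higher differences vanish, so the minimal degree is 2.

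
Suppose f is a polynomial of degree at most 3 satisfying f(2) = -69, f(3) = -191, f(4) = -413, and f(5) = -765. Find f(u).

Write f(u) = au^3 + bu^2 + cu + d. Substituting each data point gives a linear system:
  8a + 4b + 2c + d = -69
  27a + 9b + 3c + d = -191
  64a + 16b + 4c + d = -413
  125a + 25b + 5c + d = -765
Solving the system yields a = -5, b = -5, c = -2, d = -5.
So f(u) = -5u³ - 5u² - 2u - 5.
Check: f(4) = -413. ✓

f(u) = -5u^3 - 5u^2 - 2u - 5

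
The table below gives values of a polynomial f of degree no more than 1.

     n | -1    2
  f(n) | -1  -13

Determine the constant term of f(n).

-5

Write f(n) = an + b. Substituting each data point gives a linear system:
  -a + b = -1
  2a + b = -13
Solving the system yields a = -4, b = -5.
So f(n) = -4n - 5.
The constant term is -5.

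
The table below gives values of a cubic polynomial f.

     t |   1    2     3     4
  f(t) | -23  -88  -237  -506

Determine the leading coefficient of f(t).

-6

Write f(t) = at^3 + bt^2 + ct + d. Substituting each data point gives a linear system:
  a + b + c + d = -23
  8a + 4b + 2c + d = -88
  27a + 9b + 3c + d = -237
  64a + 16b + 4c + d = -506
Solving the system yields a = -6, b = -6, c = -5, d = -6.
So f(t) = -6t^3 - 6t^2 - 5t - 6.
The leading coefficient is -6.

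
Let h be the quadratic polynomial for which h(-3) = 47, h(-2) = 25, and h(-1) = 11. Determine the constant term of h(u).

Write h(u) = au^2 + bu + c. Substituting each data point gives a linear system:
  9a - 3b + c = 47
  4a - 2b + c = 25
  a - b + c = 11
Solving the system yields a = 4, b = -2, c = 5.
So h(u) = 4u^2 - 2u + 5.
The constant term is 5.

5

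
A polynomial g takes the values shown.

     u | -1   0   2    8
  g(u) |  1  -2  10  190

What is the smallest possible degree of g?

2

Divided differences on the nodes -1, 0, 2, 8:
  order 0: 1  -2  10  190
  order 1: -3  6  30
  order 2: 3  3
  order 3: 0
The order-2 divided differences are all 3 (nonzero) and every higher order vanishes, so the data lies on a polynomial of degree exactly 2.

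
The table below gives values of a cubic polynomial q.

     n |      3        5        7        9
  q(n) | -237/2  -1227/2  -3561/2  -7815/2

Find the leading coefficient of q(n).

-6

Write q(n) = an^3 + bn^2 + cn + d. Substituting each data point gives a linear system:
  27a + 9b + 3c + d = -237/2
  125a + 25b + 5c + d = -1227/2
  343a + 49b + 7c + d = -3561/2
  729a + 81b + 9c + d = -7815/2
Solving the system yields a = -6, b = 6, c = -3/2, d = -6.
So q(n) = -6n^3 + 6n^2 - (3/2)n - 6.
The leading coefficient is -6.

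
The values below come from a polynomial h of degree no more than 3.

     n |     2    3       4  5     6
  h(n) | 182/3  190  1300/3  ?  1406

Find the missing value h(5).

2480/3

On equispaced nodes a degree-3 polynomial has vanishing fourth forward difference, so
  h(2) - 4·h(3) + 6·h(4) - 4·h(5) + h(6) = 0.
Substituting the known values and solving for h(5):
  -4·h(5) = -9920/3
  h(5) = 2480/3.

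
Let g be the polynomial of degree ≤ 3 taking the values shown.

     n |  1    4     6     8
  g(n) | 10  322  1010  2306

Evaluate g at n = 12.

Write g(n) = an^3 + bn^2 + cn + d. Substituting each data point gives a linear system:
  a + b + c + d = 10
  64a + 16b + 4c + d = 322
  216a + 36b + 6c + d = 1010
  512a + 64b + 8c + d = 2306
Solving the system yields a = 4, b = 4, c = 0, d = 2.
So g(n) = 4n³ + 4n² + 2.
Then g(12) = 7490.

7490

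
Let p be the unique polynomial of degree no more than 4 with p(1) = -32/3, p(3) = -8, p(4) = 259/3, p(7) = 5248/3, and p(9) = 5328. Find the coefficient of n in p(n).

-5/3

Write p(n) = an^4 + bn^3 + cn^2 + dn + e. Substituting each data point gives a linear system:
  a + b + c + d + e = -32/3
  81a + 27b + 9c + 3d + e = -8
  256a + 64b + 16c + 4d + e = 259/3
  2401a + 343b + 49c + 7d + e = 5248/3
  6561a + 729b + 81c + 9d + e = 5328
Solving the system yields a = 1, b = -1, c = -6, d = -5/3, e = -3.
So p(n) = n^4 - n^3 - 6n^2 - (5/3)n - 3.
The coefficient of n is -5/3.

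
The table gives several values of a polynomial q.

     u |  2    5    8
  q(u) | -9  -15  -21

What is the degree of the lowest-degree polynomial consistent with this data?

1

Forward differences of the values at u = 2, 5, 8:
  q  : -9  -15  -21
  Δ  : -6  -6
  Δ^2: 0
The first differences are constant (-6) and nonzero, while all higher differences vanish, so the minimal degree is 1.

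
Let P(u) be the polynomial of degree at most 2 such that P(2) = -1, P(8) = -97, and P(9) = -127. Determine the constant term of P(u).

-1

Write P(u) = au^2 + bu + c. Substituting each data point gives a linear system:
  4a + 2b + c = -1
  64a + 8b + c = -97
  81a + 9b + c = -127
Solving the system yields a = -2, b = 4, c = -1.
So P(u) = -2u² + 4u - 1.
The constant term is -1.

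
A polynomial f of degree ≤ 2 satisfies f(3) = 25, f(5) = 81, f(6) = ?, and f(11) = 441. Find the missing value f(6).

The 3 known points determine the degree-2 polynomial uniquely.
Write f(x) = ax^2 + bx + c. Substituting each data point gives a linear system:
  9a + 3b + c = 25
  25a + 5b + c = 81
  121a + 11b + c = 441
Solving the system yields a = 4, b = -4, c = 1.
So f(x) = 4x^2 - 4x + 1.
Then f(6) = 121.

121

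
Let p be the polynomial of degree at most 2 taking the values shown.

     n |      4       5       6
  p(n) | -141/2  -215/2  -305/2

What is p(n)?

p(n) = -4n^2 - n - 5/2

Using the Lagrange interpolation formula with nodes 4, 5, 6:
  L_0(n) = (n - 5)(n - 6) / 2
  L_1(n) = (n - 4)(n - 6) / -1
  L_2(n) = (n - 4)(n - 5) / 2
Then p(n) = -141/2·L_0(n) - 215/2·L_1(n) - 305/2·L_2(n).
Expanding and collecting terms gives p(n) = -4n² - n - 5/2.
Check: p(5) = -215/2. ✓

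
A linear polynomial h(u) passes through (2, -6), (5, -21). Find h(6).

Using the Lagrange interpolation formula with nodes 2, 5:
  L_0(u) = (u - 5) / -3
  L_1(u) = (u - 2) / 3
Then h(u) = -6·L_0(u) - 21·L_1(u).
Expanding and collecting terms gives h(u) = -5u + 4.
Evaluating at u = 6: h(6) = -26.

-26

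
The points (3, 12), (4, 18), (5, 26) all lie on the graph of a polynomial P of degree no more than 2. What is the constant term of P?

6

Write P(u) = au^2 + bu + c. Substituting each data point gives a linear system:
  9a + 3b + c = 12
  16a + 4b + c = 18
  25a + 5b + c = 26
Solving the system yields a = 1, b = -1, c = 6.
So P(u) = u² - u + 6.
The constant term is 6.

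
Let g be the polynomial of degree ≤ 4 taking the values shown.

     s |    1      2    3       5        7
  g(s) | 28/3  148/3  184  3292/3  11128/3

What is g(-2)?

-68/3

Write g(s) = as^4 + bs^3 + cs^2 + ds + e. Substituting each data point gives a linear system:
  a + b + c + d + e = 28/3
  16a + 8b + 4c + 2d + e = 148/3
  81a + 27b + 9c + 3d + e = 184
  625a + 125b + 25c + 5d + e = 3292/3
  2401a + 343b + 49c + 7d + e = 11128/3
Solving the system yields a = 1, b = 4, c = -5/3, d = 2, e = 4.
So g(s) = s⁴ + 4s³ - (5/3)s² + 2s + 4.
Then g(-2) = -68/3.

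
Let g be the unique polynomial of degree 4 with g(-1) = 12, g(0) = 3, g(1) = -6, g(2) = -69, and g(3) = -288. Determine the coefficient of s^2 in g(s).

2

Write g(s) = as^4 + bs^3 + cs^2 + ds + e. Substituting each data point gives a linear system:
  a - b + c - d + e = 12
  e = 3
  a + b + c + d + e = -6
  16a + 8b + 4c + 2d + e = -69
  81a + 27b + 9c + 3d + e = -288
Solving the system yields a = -2, b = -5, c = 2, d = -4, e = 3.
So g(s) = -2s^4 - 5s^3 + 2s^2 - 4s + 3.
The coefficient of s^2 is 2.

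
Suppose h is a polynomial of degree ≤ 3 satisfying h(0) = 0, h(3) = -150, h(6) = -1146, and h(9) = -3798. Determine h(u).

Using the Lagrange interpolation formula with nodes 0, 3, 6, 9:
  L_0(u) = (u - 3)(u - 6)(u - 9) / -162
  L_1(u) = u(u - 6)(u - 9) / 54
  L_2(u) = u(u - 3)(u - 9) / -54
  L_3(u) = u(u - 3)(u - 6) / 162
Then h(u) = 0·L_0(u) - 150·L_1(u) - 1146·L_2(u) - 3798·L_3(u).
Expanding and collecting terms gives h(u) = -5u^3 - 2u^2 + u.
Check: h(3) = -150. ✓

h(u) = -5u^3 - 2u^2 + u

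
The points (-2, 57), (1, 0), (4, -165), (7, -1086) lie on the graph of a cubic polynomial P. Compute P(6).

Write P(n) = an^3 + bn^2 + cn + d. Substituting each data point gives a linear system:
  -8a + 4b - 2c + d = 57
  a + b + c + d = 0
  64a + 16b + 4c + d = -165
  343a + 49b + 7c + d = -1086
Solving the system yields a = -4, b = 6, c = -1, d = -1.
So P(n) = -4n³ + 6n² - n - 1.
Then P(6) = -655.

-655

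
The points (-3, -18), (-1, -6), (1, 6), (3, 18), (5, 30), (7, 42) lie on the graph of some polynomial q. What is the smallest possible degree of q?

1

Forward differences of the values at t = -3, -1, 1, 3, 5, 7:
  q  : -18  -6  6  18  30  42
  Δ  : 12  12  12  12  12
  Δ^2: 0  0  0  0
  Δ^3: 0  0  0
  Δ^4: 0  0
  Δ^5: 0
The first differences are constant (12) and nonzero, while all higher differences vanish, so the minimal degree is 1.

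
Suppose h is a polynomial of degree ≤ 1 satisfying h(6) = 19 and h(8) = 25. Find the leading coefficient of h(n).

Write h(n) = an + b. Substituting each data point gives a linear system:
  6a + b = 19
  8a + b = 25
Solving the system yields a = 3, b = 1.
So h(n) = 3n + 1.
The leading coefficient is 3.

3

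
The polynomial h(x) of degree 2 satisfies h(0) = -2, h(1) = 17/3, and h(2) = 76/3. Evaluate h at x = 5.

Using the Lagrange interpolation formula with nodes 0, 1, 2:
  L_0(x) = (x - 1)(x - 2) / 2
  L_1(x) = x(x - 2) / -1
  L_2(x) = x(x - 1) / 2
Then h(x) = -2·L_0(x) + 17/3·L_1(x) + 76/3·L_2(x).
Expanding and collecting terms gives h(x) = 6x^2 + (5/3)x - 2.
Evaluating at x = 5: h(5) = 469/3.

469/3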